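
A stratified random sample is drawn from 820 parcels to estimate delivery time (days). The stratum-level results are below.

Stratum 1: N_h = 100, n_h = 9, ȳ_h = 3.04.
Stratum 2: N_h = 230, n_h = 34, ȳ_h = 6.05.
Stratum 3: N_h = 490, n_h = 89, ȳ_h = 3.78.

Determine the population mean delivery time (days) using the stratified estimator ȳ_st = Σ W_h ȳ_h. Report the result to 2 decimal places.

N = Σ N_h = 820. Stratum weights W_h = N_h/N.
ȳ_st = (100·3.04 + 230·6.05 + 490·3.78) / 820 = 4.3265

ȳ_st ≈ 4.33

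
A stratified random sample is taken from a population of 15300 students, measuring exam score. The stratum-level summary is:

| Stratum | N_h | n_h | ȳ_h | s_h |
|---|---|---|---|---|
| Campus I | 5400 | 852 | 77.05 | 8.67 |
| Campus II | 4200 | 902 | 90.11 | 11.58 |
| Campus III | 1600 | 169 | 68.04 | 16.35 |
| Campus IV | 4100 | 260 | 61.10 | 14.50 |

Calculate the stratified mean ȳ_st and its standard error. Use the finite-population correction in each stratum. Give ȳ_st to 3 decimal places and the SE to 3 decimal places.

ȳ_st ≈ 75.419, SE ≈ 0.296

ȳ_st = Σ W_h ȳ_h = (5400·77.05 + 4200·90.11 + 1600·68.04 + 4100·61.10)/15300 = 75.41869
V̂(ȳ_st) = Σ W_h² (1 − n_h/N_h) s_h²/n_h, with W_h = N_h/N and N = 15300:
  stratum Campus I: (5400/15300)²·(1 − 852/5400)·8.67²/852 = 0.00925614
  stratum Campus II: (4200/15300)²·(1 − 902/4200)·11.58²/902 = 0.00879686
  stratum Campus III: (1600/15300)²·(1 − 169/1600)·16.35²/169 = 0.0154713
  stratum Campus IV: (4100/15300)²·(1 − 260/4100)·14.50²/260 = 0.054387
V̂(ȳ_st) = 0.0879112
SE(ȳ_st) = √0.0879112 = 0.296498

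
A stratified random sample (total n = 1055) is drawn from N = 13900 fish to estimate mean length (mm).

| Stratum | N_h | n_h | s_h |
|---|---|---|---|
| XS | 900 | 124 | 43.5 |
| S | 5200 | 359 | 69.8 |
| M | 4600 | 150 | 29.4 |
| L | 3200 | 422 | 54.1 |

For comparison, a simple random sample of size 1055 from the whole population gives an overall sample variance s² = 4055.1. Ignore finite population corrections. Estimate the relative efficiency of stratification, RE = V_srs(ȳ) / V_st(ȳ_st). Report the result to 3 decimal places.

RE ≈ 1.298

V̂(ȳ_st) = Σ W_h² s_h²/n_h, with W_h = N_h/N and N = 13900:
  stratum XS: (900/13900)²·43.5²/124 = 0.0639753
  stratum S: (5200/13900)²·69.8²/359 = 1.8993
  stratum M: (4600/13900)²·29.4²/150 = 0.631087
  stratum L: (3200/13900)²·54.1²/422 = 0.36758
V_st = 2.96194
V_srs = s²/n = 4055.1/1055 = 3.8437
Relative efficiency = V_srs / V_st = 3.8437/2.96194 = 1.2977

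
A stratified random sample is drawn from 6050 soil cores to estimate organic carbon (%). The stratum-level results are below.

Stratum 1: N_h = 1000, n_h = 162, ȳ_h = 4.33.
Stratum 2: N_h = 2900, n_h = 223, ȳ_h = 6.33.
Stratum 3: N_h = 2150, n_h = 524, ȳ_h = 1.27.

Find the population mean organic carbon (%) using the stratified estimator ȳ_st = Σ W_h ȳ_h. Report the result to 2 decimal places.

N = Σ N_h = 6050. Stratum weights W_h = N_h/N.
ȳ_st = (1000·4.33 + 2900·6.33 + 2150·1.27) / 6050 = 4.2012

ȳ_st ≈ 4.20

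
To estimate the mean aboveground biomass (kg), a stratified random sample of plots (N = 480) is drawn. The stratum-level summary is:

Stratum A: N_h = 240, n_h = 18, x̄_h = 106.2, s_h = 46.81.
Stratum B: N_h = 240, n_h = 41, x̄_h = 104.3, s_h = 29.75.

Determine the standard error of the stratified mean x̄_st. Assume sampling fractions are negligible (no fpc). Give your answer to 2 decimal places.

SE(x̄_st) ≈ 5.99

V̂(x̄_st) = Σ W_h² s_h²/n_h, with W_h = N_h/N and N = 480:
  stratum A: (240/480)²·46.81²/18 = 30.433
  stratum B: (240/480)²·29.75²/41 = 5.39672
V̂(x̄_st) = 35.8297
SE(x̄_st) = √35.8297 = 5.98579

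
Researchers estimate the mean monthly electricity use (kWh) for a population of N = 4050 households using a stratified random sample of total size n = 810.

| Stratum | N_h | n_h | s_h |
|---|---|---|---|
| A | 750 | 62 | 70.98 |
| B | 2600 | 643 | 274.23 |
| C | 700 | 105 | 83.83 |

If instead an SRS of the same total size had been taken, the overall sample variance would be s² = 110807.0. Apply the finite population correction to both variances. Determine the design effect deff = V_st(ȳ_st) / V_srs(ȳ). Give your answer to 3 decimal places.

V̂(ȳ_st) = Σ W_h² (1 − n_h/N_h) s_h²/n_h, with W_h = N_h/N and N = 4050:
  stratum A: (750/4050)²·(1 − 62/750)·70.98²/62 = 2.55635
  stratum B: (2600/4050)²·(1 − 643/2600)·274.23²/643 = 36.2805
  stratum C: (700/4050)²·(1 − 105/700)·83.83²/105 = 1.69947
V_st = 40.5363
V_srs = (1 − 810/4050)·110807.0/810 = 109.439
deff = V_st / V_srs = 40.5363/109.439 = 0.3704

deff ≈ 0.370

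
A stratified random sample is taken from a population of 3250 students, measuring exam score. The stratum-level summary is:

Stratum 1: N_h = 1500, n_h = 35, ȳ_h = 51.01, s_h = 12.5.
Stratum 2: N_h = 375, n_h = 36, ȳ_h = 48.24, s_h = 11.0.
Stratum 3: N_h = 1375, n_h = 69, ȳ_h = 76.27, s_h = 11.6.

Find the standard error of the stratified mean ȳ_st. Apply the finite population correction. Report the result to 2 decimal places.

SE(ȳ_st) ≈ 1.14

V̂(ȳ_st) = Σ W_h² (1 − n_h/N_h) s_h²/n_h, with W_h = N_h/N and N = 3250:
  stratum 1: (1500/3250)²·(1 − 35/1500)·12.5²/35 = 0.928783
  stratum 2: (375/3250)²·(1 − 36/375)·11.0²/36 = 0.0404527
  stratum 3: (1375/3250)²·(1 − 69/1375)·11.6²/69 = 0.331548
V̂(ȳ_st) = 1.30078
SE(ȳ_st) = √1.30078 = 1.14052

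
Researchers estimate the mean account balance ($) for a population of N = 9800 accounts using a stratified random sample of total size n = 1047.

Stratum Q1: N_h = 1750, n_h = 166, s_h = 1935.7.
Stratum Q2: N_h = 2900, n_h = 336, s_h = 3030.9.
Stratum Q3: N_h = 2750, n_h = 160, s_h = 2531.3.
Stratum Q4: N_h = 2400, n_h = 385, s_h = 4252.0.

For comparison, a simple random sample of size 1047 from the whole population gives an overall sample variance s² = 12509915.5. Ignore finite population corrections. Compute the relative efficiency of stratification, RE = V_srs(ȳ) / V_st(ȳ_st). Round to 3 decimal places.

RE ≈ 1.315

V̂(ȳ_st) = Σ W_h² s_h²/n_h, with W_h = N_h/N and N = 9800:
  stratum Q1: (1750/9800)²·1935.7²/166 = 719.767
  stratum Q2: (2900/9800)²·3030.9²/336 = 2394.13
  stratum Q3: (2750/9800)²·2531.3²/160 = 3153.41
  stratum Q4: (2400/9800)²·4252.0²/385 = 2816.41
V_st = 9083.72
V_srs = s²/n = 12509915.5/1047 = 11948.3
Relative efficiency = V_srs / V_st = 11948.3/9083.72 = 1.3154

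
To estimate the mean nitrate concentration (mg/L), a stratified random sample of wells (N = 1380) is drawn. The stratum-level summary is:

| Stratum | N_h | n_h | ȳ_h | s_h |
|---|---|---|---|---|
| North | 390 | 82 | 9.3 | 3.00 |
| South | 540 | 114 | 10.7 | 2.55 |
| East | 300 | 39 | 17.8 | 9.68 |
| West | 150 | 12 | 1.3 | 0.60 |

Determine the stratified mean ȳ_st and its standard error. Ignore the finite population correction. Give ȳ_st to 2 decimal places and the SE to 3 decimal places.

ȳ_st = Σ W_h ȳ_h = (390·9.3 + 540·10.7 + 300·17.8 + 150·1.3)/1380 = 10.82609
V̂(ȳ_st) = Σ W_h² s_h²/n_h, with W_h = N_h/N and N = 1380:
  stratum North: (390/1380)²·3.00²/82 = 0.00876596
  stratum South: (540/1380)²·2.55²/114 = 0.00873383
  stratum East: (300/1380)²·9.68²/39 = 0.113546
  stratum West: (150/1380)²·0.60²/12 = 0.000354442
V̂(ȳ_st) = 0.1314
SE(ȳ_st) = √0.1314 = 0.362491

ȳ_st ≈ 10.83, SE ≈ 0.362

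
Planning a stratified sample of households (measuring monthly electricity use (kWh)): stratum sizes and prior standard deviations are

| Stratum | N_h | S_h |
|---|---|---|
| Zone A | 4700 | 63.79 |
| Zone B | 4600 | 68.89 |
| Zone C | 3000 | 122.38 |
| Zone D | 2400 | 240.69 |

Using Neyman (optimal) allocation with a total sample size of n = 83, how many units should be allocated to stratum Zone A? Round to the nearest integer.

16

Neyman allocation: n_h = n · N_h S_h / Σ N_i S_i, with n = 83.
  stratum Zone A: N_h·S_h = 4700·63.79 = 299813.00
  stratum Zone B: N_h·S_h = 4600·68.89 = 316894.00
  stratum Zone C: N_h·S_h = 3000·122.38 = 367140.00
  stratum Zone D: N_h·S_h = 2400·240.69 = 577656.00
Σ N_h S_h = 1561503.00
n for stratum Zone A = 83·299813.00/1561503.00 = 15.936 → 16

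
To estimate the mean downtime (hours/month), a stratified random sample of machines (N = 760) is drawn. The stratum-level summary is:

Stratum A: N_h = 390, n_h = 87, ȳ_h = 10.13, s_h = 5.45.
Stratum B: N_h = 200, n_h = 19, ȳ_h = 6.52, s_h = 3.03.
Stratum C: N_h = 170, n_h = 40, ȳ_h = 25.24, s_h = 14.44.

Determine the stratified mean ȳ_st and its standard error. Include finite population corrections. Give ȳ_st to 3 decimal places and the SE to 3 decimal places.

ȳ_st ≈ 12.560, SE ≈ 0.547

ȳ_st = Σ W_h ȳ_h = (390·10.13 + 200·6.52 + 170·25.24)/760 = 12.55987
V̂(ȳ_st) = Σ W_h² (1 − n_h/N_h) s_h²/n_h, with W_h = N_h/N and N = 760:
  stratum A: (390/760)²·(1 − 87/390)·5.45²/87 = 0.069848
  stratum B: (200/760)²·(1 − 19/200)·3.03²/19 = 0.030284
  stratum C: (170/760)²·(1 − 40/170)·14.44²/40 = 0.199453
V̂(ȳ_st) = 0.299584
SE(ȳ_st) = √0.299584 = 0.547343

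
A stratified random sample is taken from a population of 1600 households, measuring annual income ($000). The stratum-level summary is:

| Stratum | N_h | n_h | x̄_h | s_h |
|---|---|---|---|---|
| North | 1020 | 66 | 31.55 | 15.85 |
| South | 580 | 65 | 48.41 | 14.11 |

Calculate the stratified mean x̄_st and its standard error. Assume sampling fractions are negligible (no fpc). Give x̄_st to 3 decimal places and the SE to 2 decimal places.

x̄_st = Σ W_h x̄_h = (1020·31.55 + 580·48.41)/1600 = 37.66175
V̂(x̄_st) = Σ W_h² s_h²/n_h, with W_h = N_h/N and N = 1600:
  stratum North: (1020/1600)²·15.85²/66 = 1.54695
  stratum South: (580/1600)²·14.11²/65 = 0.402491
V̂(x̄_st) = 1.94944
SE(x̄_st) = √1.94944 = 1.39622

x̄_st ≈ 37.662, SE ≈ 1.40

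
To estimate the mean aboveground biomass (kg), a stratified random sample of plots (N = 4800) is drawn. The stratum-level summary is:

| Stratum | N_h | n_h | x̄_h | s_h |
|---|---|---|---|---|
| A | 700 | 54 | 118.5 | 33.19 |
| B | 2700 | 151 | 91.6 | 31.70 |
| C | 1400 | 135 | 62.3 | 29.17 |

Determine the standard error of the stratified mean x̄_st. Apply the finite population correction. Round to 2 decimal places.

V̂(x̄_st) = Σ W_h² (1 − n_h/N_h) s_h²/n_h, with W_h = N_h/N and N = 4800:
  stratum A: (700/4800)²·(1 − 54/700)·33.19²/54 = 0.400377
  stratum B: (2700/4800)²·(1 − 151/2700)·31.70²/151 = 1.98789
  stratum C: (1400/4800)²·(1 − 135/1400)·29.17²/135 = 0.484479
V̂(x̄_st) = 2.87275
SE(x̄_st) = √2.87275 = 1.69492

SE(x̄_st) ≈ 1.69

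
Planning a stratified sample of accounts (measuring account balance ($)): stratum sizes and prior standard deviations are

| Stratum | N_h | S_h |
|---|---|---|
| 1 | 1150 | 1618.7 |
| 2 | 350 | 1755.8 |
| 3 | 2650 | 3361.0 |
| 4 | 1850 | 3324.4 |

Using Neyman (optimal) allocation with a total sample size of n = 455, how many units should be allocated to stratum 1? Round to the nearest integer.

Neyman allocation: n_h = n · N_h S_h / Σ N_i S_i, with n = 455.
  stratum 1: N_h·S_h = 1150·1618.7 = 1861505.00
  stratum 2: N_h·S_h = 350·1755.8 = 614530.00
  stratum 3: N_h·S_h = 2650·3361.0 = 8906650.00
  stratum 4: N_h·S_h = 1850·3324.4 = 6150140.00
Σ N_h S_h = 17532825.00
n for stratum 1 = 455·1861505.00/17532825.00 = 48.309 → 48

48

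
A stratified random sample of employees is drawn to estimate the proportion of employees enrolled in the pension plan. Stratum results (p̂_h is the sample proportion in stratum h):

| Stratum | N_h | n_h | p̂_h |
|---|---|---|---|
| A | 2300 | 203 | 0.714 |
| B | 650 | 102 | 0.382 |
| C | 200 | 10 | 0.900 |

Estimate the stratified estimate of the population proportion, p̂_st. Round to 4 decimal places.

N = 3150; stratum weights W_h = N_h/N.
p̂_st = Σ W_h p̂_h = (2300·0.714 + 650·0.382 + 200·0.900)/3150 = 0.65730

p̂_st ≈ 0.6573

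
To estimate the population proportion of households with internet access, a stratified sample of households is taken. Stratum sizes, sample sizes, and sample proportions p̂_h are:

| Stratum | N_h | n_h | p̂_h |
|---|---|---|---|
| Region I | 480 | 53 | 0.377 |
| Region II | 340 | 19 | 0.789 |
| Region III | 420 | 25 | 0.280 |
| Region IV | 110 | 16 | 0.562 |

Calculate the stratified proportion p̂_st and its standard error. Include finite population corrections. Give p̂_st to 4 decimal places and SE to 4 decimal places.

N = 1350; stratum weights W_h = N_h/N.
p̂_st = Σ W_h p̂_h = (480·0.377 + 340·0.789 + 420·0.280 + 110·0.562)/1350 = 0.46566
V̂(p̂_st) = Σ W_h² (1 − n_h/N_h) p̂_h(1−p̂_h)/(n_h−1):
  stratum Region I: (480/1350)²·(1 − 53/480)·0.377·0.623/52 = 0.000507958
  stratum Region II: (340/1350)²·(1 − 19/340)·0.789·0.211/18 = 0.000553864
  stratum Region III: (420/1350)²·(1 − 25/420)·0.280·0.720/24 = 0.000764642
  stratum Region IV: (110/1350)²·(1 − 16/110)·0.562·0.438/15 = 9.31048e-05
V̂(p̂_st) = 0.00191957; SE = √V̂ = 0.0438129

p̂_st ≈ 0.4657, SE ≈ 0.0438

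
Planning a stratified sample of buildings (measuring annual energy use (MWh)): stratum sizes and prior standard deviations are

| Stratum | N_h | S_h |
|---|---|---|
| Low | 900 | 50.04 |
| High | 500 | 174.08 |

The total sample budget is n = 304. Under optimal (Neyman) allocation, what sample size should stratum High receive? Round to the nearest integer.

200

Neyman allocation: n_h = n · N_h S_h / Σ N_i S_i, with n = 304.
  stratum Low: N_h·S_h = 900·50.04 = 45036.00
  stratum High: N_h·S_h = 500·174.08 = 87040.00
Σ N_h S_h = 132076.00
n for stratum High = 304·87040.00/132076.00 = 200.340 → 200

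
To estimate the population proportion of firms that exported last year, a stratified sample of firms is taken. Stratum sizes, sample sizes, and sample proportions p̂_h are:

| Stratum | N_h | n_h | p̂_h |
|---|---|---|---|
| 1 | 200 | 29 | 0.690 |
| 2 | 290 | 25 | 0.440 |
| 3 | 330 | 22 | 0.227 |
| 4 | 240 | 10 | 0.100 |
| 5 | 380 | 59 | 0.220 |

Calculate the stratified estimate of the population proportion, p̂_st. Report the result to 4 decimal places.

N = 1440; stratum weights W_h = N_h/N.
p̂_st = Σ W_h p̂_h = (200·0.690 + 290·0.440 + 330·0.227 + 240·0.100 + 380·0.220)/1440 = 0.31119

p̂_st ≈ 0.3112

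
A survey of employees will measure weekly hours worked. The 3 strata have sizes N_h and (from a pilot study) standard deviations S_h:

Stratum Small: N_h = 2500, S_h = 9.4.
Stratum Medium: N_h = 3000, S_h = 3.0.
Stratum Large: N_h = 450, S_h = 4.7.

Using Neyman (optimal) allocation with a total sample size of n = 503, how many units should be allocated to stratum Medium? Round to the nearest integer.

131

Neyman allocation: n_h = n · N_h S_h / Σ N_i S_i, with n = 503.
  stratum Small: N_h·S_h = 2500·9.4 = 23500.00
  stratum Medium: N_h·S_h = 3000·3.0 = 9000.00
  stratum Large: N_h·S_h = 450·4.7 = 2115.00
Σ N_h S_h = 34615.00
n for stratum Medium = 503·9000.00/34615.00 = 130.781 → 131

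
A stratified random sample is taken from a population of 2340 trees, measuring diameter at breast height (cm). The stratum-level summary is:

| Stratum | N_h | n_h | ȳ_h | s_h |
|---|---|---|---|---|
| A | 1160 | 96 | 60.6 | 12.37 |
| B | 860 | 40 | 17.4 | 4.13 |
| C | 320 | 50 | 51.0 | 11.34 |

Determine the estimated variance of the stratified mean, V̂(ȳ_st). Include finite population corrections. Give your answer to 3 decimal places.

V̂(ȳ_st) ≈ 0.455

V̂(ȳ_st) = Σ W_h² (1 − n_h/N_h) s_h²/n_h, with W_h = N_h/N and N = 2340:
  stratum A: (1160/2340)²·(1 − 96/1160)·12.37²/96 = 0.359283
  stratum B: (860/2340)²·(1 − 40/860)·4.13²/40 = 0.0549188
  stratum C: (320/2340)²·(1 − 50/320)·11.34²/50 = 0.0405824
V̂(ȳ_st) = 0.454784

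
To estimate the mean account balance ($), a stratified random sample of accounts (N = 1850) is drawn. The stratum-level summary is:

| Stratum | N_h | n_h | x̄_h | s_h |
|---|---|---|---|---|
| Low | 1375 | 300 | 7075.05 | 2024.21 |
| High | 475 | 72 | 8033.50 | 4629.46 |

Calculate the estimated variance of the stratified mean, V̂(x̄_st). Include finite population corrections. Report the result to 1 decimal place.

V̂(x̄_st) = Σ W_h² (1 − n_h/N_h) s_h²/n_h, with W_h = N_h/N and N = 1850:
  stratum Low: (1375/1850)²·(1 − 300/1375)·2024.21²/300 = 5898.72
  stratum High: (475/1850)²·(1 − 72/475)·4629.46²/72 = 16648.8
V̂(x̄_st) = 22547.5

V̂(x̄_st) ≈ 22547.5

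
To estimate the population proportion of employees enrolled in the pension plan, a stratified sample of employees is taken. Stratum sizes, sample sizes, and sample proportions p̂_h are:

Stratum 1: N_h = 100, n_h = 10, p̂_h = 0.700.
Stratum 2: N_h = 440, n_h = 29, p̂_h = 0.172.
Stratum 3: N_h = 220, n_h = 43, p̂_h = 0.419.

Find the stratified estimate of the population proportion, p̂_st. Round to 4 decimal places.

p̂_st ≈ 0.3130

N = 760; stratum weights W_h = N_h/N.
p̂_st = Σ W_h p̂_h = (100·0.700 + 440·0.172 + 220·0.419)/760 = 0.31297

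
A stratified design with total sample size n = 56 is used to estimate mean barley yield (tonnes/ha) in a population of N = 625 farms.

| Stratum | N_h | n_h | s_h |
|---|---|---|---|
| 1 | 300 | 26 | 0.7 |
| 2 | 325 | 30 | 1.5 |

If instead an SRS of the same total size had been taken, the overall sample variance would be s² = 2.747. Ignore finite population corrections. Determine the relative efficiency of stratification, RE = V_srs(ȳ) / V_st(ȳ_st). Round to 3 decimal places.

V̂(ȳ_st) = Σ W_h² s_h²/n_h, with W_h = N_h/N and N = 625:
  stratum 1: (300/625)²·0.7²/26 = 0.00434215
  stratum 2: (325/625)²·1.5²/30 = 0.02028
V_st = 0.0246222
V_srs = s²/n = 2.747/56 = 0.0490536
Relative efficiency = V_srs / V_st = 0.0490536/0.0246222 = 1.9923

RE ≈ 1.992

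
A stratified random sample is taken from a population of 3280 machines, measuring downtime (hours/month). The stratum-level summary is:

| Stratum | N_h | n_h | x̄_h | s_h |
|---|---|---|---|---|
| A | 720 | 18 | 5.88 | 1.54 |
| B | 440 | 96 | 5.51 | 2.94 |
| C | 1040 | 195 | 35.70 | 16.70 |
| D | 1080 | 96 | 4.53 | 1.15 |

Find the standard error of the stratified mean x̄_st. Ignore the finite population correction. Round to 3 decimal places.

SE(x̄_st) ≈ 0.391

V̂(x̄_st) = Σ W_h² s_h²/n_h, with W_h = N_h/N and N = 3280:
  stratum A: (720/3280)²·1.54²/18 = 0.00634872
  stratum B: (440/3280)²·2.94²/96 = 0.00162025
  stratum C: (1040/3280)²·16.70²/195 = 0.143786
  stratum D: (1080/3280)²·1.15²/96 = 0.00149357
V̂(x̄_st) = 0.153249
SE(x̄_st) = √0.153249 = 0.39147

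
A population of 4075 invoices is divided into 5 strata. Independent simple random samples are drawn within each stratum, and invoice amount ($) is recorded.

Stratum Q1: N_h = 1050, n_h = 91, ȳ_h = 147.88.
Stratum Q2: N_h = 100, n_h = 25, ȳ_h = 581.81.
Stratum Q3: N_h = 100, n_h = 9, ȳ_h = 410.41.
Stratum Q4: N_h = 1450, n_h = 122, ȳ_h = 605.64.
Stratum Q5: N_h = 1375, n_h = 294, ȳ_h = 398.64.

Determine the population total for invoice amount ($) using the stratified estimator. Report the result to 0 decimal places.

τ̂_st ≈ 1680804

τ̂_st = Σ N_h ȳ_h = 1050·147.88 + 100·581.81 + 100·410.41 + 1450·605.64 + 1375·398.64 = 1680804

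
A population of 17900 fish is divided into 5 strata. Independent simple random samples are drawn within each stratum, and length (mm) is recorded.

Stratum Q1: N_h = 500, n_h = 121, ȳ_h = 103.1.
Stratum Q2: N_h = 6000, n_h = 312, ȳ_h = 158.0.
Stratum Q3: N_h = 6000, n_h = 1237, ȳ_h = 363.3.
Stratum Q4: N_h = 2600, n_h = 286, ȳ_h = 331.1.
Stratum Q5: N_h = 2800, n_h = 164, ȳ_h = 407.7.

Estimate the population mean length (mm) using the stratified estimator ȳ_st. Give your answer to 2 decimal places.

ȳ_st ≈ 289.48

N = Σ N_h = 17900. Stratum weights W_h = N_h/N.
ȳ_st = (500·103.1 + 6000·158.0 + 6000·363.3 + 2600·331.1 + 2800·407.7) / 17900 = 289.4844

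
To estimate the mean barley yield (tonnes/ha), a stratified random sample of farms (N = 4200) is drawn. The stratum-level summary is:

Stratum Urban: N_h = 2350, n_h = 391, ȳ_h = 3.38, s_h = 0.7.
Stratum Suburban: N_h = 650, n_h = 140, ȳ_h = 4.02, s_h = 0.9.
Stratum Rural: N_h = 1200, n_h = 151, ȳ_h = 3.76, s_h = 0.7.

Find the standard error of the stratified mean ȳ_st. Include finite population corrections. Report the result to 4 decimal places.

V̂(ȳ_st) = Σ W_h² (1 − n_h/N_h) s_h²/n_h, with W_h = N_h/N and N = 4200:
  stratum Urban: (2350/4200)²·(1 − 391/2350)·0.7²/391 = 0.000327057
  stratum Suburban: (650/4200)²·(1 − 140/650)·0.9²/140 = 0.000108728
  stratum Rural: (1200/4200)²·(1 − 151/1200)·0.7²/151 = 0.000231567
V̂(ȳ_st) = 0.000667352
SE(ȳ_st) = √0.000667352 = 0.0258332

SE(ȳ_st) ≈ 0.0258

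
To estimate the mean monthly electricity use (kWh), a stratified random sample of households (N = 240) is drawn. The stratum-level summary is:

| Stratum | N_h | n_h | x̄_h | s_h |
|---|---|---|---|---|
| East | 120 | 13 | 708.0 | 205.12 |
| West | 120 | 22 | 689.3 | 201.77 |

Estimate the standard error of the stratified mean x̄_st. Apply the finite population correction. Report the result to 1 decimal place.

SE(x̄_st) ≈ 33.2

V̂(x̄_st) = Σ W_h² (1 − n_h/N_h) s_h²/n_h, with W_h = N_h/N and N = 240:
  stratum East: (120/240)²·(1 − 13/120)·205.12²/13 = 721.465
  stratum West: (120/240)²·(1 − 22/120)·201.77²/22 = 377.812
V̂(x̄_st) = 1099.28
SE(x̄_st) = √1099.28 = 33.1553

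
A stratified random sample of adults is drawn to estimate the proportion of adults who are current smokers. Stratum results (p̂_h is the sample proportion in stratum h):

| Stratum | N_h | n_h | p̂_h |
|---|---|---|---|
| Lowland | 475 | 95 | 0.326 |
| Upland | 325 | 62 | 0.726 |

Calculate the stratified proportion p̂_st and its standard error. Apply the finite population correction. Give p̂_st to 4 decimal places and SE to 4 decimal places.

p̂_st ≈ 0.4885, SE ≈ 0.0331

N = 800; stratum weights W_h = N_h/N.
p̂_st = Σ W_h p̂_h = (475·0.326 + 325·0.726)/800 = 0.48850
V̂(p̂_st) = Σ W_h² (1 − n_h/N_h) p̂_h(1−p̂_h)/(n_h−1):
  stratum Lowland: (475/800)²·(1 − 95/475)·0.326·0.674/94 = 0.000659245
  stratum Upland: (325/800)²·(1 − 62/325)·0.726·0.274/61 = 0.000435528
V̂(p̂_st) = 0.00109477; SE = √V̂ = 0.0330874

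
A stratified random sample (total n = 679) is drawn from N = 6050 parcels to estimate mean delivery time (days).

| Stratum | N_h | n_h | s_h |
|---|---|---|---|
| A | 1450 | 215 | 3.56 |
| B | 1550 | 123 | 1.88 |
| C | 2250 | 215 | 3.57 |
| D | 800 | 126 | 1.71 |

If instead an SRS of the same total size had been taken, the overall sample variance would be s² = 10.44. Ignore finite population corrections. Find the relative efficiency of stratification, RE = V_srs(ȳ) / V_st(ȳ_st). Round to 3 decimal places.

RE ≈ 1.108

V̂(ȳ_st) = Σ W_h² s_h²/n_h, with W_h = N_h/N and N = 6050:
  stratum A: (1450/6050)²·3.56²/215 = 0.003386
  stratum B: (1550/6050)²·1.88²/123 = 0.00188609
  stratum C: (2250/6050)²·3.57²/215 = 0.00819884
  stratum D: (800/6050)²·1.71²/126 = 0.00040578
V_st = 0.0138767
V_srs = s²/n = 10.44/679 = 0.0153756
Relative efficiency = V_srs / V_st = 0.0153756/0.0138767 = 1.1080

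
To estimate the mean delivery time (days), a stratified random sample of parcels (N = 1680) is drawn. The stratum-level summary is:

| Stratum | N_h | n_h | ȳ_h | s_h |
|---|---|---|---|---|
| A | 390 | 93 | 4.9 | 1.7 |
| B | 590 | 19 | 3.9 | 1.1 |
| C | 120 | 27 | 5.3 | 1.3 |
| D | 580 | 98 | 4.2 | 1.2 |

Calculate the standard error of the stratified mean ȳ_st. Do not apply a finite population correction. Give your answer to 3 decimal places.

SE(ȳ_st) ≈ 0.108

V̂(ȳ_st) = Σ W_h² s_h²/n_h, with W_h = N_h/N and N = 1680:
  stratum A: (390/1680)²·1.7²/93 = 0.00167466
  stratum B: (590/1680)²·1.1²/19 = 0.00785448
  stratum C: (120/1680)²·1.3²/27 = 0.00031935
  stratum D: (580/1680)²·1.2²/98 = 0.00175135
V̂(ȳ_st) = 0.0115998
SE(ȳ_st) = √0.0115998 = 0.107703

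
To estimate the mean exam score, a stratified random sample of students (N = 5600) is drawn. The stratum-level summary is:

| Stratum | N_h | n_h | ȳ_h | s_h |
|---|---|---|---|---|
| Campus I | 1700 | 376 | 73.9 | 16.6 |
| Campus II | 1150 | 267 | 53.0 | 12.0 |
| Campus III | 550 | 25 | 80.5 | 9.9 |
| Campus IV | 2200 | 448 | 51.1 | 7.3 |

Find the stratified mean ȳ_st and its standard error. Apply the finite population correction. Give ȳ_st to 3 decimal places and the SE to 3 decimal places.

ȳ_st = Σ W_h ȳ_h = (1700·73.9 + 1150·53.0 + 550·80.5 + 2200·51.1)/5600 = 61.29911
V̂(ȳ_st) = Σ W_h² (1 − n_h/N_h) s_h²/n_h, with W_h = N_h/N and N = 5600:
  stratum Campus I: (1700/5600)²·(1 − 376/1700)·16.6²/376 = 0.0526004
  stratum Campus II: (1150/5600)²·(1 − 267/1150)·12.0²/267 = 0.0174636
  stratum Campus III: (550/5600)²·(1 − 25/550)·9.9²/25 = 0.0360974
  stratum Campus IV: (2200/5600)²·(1 − 448/2200)·7.3²/448 = 0.01462
V̂(ȳ_st) = 0.120781
SE(ȳ_st) = √0.120781 = 0.347536

ȳ_st ≈ 61.299, SE ≈ 0.348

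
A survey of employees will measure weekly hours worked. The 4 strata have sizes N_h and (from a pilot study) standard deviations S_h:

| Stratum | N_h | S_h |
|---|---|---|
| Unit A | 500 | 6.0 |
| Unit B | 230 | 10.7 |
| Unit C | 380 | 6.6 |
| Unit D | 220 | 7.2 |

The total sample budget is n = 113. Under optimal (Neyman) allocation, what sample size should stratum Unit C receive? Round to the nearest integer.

Neyman allocation: n_h = n · N_h S_h / Σ N_i S_i, with n = 113.
  stratum Unit A: N_h·S_h = 500·6.0 = 3000.00
  stratum Unit B: N_h·S_h = 230·10.7 = 2461.00
  stratum Unit C: N_h·S_h = 380·6.6 = 2508.00
  stratum Unit D: N_h·S_h = 220·7.2 = 1584.00
Σ N_h S_h = 9553.00
n for stratum Unit C = 113·2508.00/9553.00 = 29.666 → 30

30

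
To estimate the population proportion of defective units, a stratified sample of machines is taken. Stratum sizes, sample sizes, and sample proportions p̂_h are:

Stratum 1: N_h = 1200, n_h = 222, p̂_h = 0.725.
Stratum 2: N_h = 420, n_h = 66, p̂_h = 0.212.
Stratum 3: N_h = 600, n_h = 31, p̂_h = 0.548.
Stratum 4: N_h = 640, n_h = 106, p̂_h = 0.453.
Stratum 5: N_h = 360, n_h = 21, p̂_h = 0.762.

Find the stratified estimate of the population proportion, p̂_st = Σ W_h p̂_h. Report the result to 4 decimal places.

N = 3220; stratum weights W_h = N_h/N.
p̂_st = Σ W_h p̂_h = (1200·0.725 + 420·0.212 + 600·0.548 + 640·0.453 + 360·0.762)/3220 = 0.57518

p̂_st ≈ 0.5752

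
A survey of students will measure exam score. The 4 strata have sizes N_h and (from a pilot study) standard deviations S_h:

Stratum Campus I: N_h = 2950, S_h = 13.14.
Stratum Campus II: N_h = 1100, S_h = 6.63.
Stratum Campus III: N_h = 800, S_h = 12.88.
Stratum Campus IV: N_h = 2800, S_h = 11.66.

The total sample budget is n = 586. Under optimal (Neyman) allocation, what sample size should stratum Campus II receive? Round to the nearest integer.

48

Neyman allocation: n_h = n · N_h S_h / Σ N_i S_i, with n = 586.
  stratum Campus I: N_h·S_h = 2950·13.14 = 38763.00
  stratum Campus II: N_h·S_h = 1100·6.63 = 7293.00
  stratum Campus III: N_h·S_h = 800·12.88 = 10304.00
  stratum Campus IV: N_h·S_h = 2800·11.66 = 32648.00
Σ N_h S_h = 89008.00
n for stratum Campus II = 586·7293.00/89008.00 = 48.015 → 48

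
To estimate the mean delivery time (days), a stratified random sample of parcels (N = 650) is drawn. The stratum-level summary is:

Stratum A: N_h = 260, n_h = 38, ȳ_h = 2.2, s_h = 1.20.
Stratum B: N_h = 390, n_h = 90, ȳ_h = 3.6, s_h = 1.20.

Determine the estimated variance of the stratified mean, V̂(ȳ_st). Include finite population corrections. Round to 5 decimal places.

V̂(ȳ_st) = Σ W_h² (1 − n_h/N_h) s_h²/n_h, with W_h = N_h/N and N = 650:
  stratum A: (260/650)²·(1 − 38/260)·1.20²/38 = 0.005177
  stratum B: (390/650)²·(1 − 90/390)·1.20²/90 = 0.00443077
V̂(ȳ_st) = 0.00960777

V̂(ȳ_st) ≈ 0.00961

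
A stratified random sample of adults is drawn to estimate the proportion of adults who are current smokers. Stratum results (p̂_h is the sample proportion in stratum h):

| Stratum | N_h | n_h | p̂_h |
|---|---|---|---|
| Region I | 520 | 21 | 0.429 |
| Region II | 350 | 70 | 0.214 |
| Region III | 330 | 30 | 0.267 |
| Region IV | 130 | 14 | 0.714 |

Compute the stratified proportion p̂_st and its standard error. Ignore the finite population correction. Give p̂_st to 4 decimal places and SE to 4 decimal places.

p̂_st ≈ 0.3601, SE ≈ 0.0511

N = 1330; stratum weights W_h = N_h/N.
p̂_st = Σ W_h p̂_h = (520·0.429 + 350·0.214 + 330·0.267 + 130·0.714)/1330 = 0.36008
V̂(p̂_st) = Σ W_h² p̂_h(1−p̂_h)/(n_h−1):
  stratum Region I: (520/1330)²·0.429·0.571/20 = 0.00187226
  stratum Region II: (350/1330)²·0.214·0.786/69 = 0.000168818
  stratum Region III: (330/1330)²·0.267·0.733/29 = 0.000415472
  stratum Region IV: (130/1330)²·0.714·0.286/13 = 0.000150074
V̂(p̂_st) = 0.00260663; SE = √V̂ = 0.0510551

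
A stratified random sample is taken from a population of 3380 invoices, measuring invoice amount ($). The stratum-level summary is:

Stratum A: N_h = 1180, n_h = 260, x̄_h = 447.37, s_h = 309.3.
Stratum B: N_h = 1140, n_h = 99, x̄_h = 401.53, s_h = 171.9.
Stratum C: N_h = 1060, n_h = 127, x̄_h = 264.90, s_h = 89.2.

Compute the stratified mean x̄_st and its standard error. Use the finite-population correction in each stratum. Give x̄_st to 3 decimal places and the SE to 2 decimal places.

x̄_st = Σ W_h x̄_h = (1180·447.37 + 1140·401.53 + 1060·264.90)/3380 = 374.68485
V̂(x̄_st) = Σ W_h² (1 − n_h/N_h) s_h²/n_h, with W_h = N_h/N and N = 3380:
  stratum A: (1180/3380)²·(1 − 260/1180)·309.3²/260 = 34.9641
  stratum B: (1140/3380)²·(1 − 99/1140)·171.9²/99 = 31.0055
  stratum C: (1060/3380)²·(1 − 127/1060)·89.2²/127 = 5.42351
V̂(x̄_st) = 71.3932
SE(x̄_st) = √71.3932 = 8.44945

x̄_st ≈ 374.685, SE ≈ 8.45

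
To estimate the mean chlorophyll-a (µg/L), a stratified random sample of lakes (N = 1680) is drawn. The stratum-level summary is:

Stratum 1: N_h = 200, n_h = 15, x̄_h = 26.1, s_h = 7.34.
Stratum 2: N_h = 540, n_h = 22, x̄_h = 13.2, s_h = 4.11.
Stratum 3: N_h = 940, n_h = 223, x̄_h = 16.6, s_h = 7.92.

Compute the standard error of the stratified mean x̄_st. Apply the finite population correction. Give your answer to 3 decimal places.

V̂(x̄_st) = Σ W_h² (1 − n_h/N_h) s_h²/n_h, with W_h = N_h/N and N = 1680:
  stratum 1: (200/1680)²·(1 − 15/200)·7.34²/15 = 0.0470852
  stratum 2: (540/1680)²·(1 − 22/540)·4.11²/22 = 0.0760967
  stratum 3: (940/1680)²·(1 − 223/940)·7.92²/223 = 0.0671698
V̂(x̄_st) = 0.190352
SE(x̄_st) = √0.190352 = 0.436293

SE(x̄_st) ≈ 0.436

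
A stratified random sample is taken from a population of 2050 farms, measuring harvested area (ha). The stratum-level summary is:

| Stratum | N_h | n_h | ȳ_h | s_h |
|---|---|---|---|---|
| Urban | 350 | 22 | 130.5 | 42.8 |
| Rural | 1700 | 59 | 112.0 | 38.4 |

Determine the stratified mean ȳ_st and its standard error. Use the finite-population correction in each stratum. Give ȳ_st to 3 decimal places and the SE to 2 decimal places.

ȳ_st ≈ 115.159, SE ≈ 4.34

ȳ_st = Σ W_h ȳ_h = (350·130.5 + 1700·112.0)/2050 = 115.15854
V̂(ȳ_st) = Σ W_h² (1 − n_h/N_h) s_h²/n_h, with W_h = N_h/N and N = 2050:
  stratum Urban: (350/2050)²·(1 − 22/350)·42.8²/22 = 2.27457
  stratum Rural: (1700/2050)²·(1 − 59/1700)·38.4²/59 = 16.5905
V̂(ȳ_st) = 18.8651
SE(ȳ_st) = √18.8651 = 4.3434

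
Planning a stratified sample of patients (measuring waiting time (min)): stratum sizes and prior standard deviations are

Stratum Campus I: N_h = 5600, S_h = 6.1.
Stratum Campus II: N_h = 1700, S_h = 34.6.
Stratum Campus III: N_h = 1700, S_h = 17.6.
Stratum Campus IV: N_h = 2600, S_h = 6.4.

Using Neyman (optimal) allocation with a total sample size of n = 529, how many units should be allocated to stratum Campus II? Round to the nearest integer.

Neyman allocation: n_h = n · N_h S_h / Σ N_i S_i, with n = 529.
  stratum Campus I: N_h·S_h = 5600·6.1 = 34160.00
  stratum Campus II: N_h·S_h = 1700·34.6 = 58820.00
  stratum Campus III: N_h·S_h = 1700·17.6 = 29920.00
  stratum Campus IV: N_h·S_h = 2600·6.4 = 16640.00
Σ N_h S_h = 139540.00
n for stratum Campus II = 529·58820.00/139540.00 = 222.988 → 223

223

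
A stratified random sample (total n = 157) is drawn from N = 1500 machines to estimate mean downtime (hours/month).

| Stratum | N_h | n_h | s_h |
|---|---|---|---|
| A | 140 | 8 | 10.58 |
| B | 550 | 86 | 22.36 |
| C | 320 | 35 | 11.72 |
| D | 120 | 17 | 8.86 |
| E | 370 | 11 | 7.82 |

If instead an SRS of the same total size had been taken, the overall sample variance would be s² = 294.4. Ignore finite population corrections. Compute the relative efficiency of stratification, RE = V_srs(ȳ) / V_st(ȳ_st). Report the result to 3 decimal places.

RE ≈ 1.293

V̂(ȳ_st) = Σ W_h² s_h²/n_h, with W_h = N_h/N and N = 1500:
  stratum A: (140/1500)²·10.58²/8 = 0.121886
  stratum B: (550/1500)²·22.36²/86 = 0.781606
  stratum C: (320/1500)²·11.72²/35 = 0.17861
  stratum D: (120/1500)²·8.86²/17 = 0.0295528
  stratum E: (370/1500)²·7.82²/11 = 0.338253
V_st = 1.44991
V_srs = s²/n = 294.4/157 = 1.87516
Relative efficiency = V_srs / V_st = 1.87516/1.44991 = 1.2933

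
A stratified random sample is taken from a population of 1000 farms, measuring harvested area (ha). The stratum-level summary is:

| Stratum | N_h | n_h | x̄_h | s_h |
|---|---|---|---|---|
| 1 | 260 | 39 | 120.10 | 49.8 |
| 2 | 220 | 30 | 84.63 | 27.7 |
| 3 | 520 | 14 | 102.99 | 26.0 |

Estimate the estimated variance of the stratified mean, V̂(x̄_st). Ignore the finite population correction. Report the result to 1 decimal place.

V̂(x̄_st) = Σ W_h² s_h²/n_h, with W_h = N_h/N and N = 1000:
  stratum 1: (260/1000)²·49.8²/39 = 4.29874
  stratum 2: (220/1000)²·27.7²/30 = 1.23789
  stratum 3: (520/1000)²·26.0²/14 = 13.0565
V̂(x̄_st) = 18.5931

V̂(x̄_st) ≈ 18.6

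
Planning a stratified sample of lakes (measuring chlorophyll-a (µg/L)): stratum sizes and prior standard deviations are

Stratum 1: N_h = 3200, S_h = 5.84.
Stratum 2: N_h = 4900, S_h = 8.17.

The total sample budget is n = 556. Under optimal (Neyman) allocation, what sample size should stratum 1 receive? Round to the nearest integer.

Neyman allocation: n_h = n · N_h S_h / Σ N_i S_i, with n = 556.
  stratum 1: N_h·S_h = 3200·5.84 = 18688.00
  stratum 2: N_h·S_h = 4900·8.17 = 40033.00
Σ N_h S_h = 58721.00
n for stratum 1 = 556·18688.00/58721.00 = 176.947 → 177

177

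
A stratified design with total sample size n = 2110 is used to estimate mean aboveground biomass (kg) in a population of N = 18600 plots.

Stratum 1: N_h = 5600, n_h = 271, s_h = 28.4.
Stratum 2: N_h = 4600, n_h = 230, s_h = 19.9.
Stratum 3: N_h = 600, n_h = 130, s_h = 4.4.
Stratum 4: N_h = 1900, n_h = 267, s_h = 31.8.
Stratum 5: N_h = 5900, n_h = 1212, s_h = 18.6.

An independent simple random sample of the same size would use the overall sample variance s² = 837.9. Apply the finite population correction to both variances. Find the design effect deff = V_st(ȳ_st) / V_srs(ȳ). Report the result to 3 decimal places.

V̂(ȳ_st) = Σ W_h² (1 − n_h/N_h) s_h²/n_h, with W_h = N_h/N and N = 18600:
  stratum 1: (5600/18600)²·(1 − 271/5600)·28.4²/271 = 0.256729
  stratum 2: (4600/18600)²·(1 − 230/4600)·19.9²/230 = 0.100044
  stratum 3: (600/18600)²·(1 − 130/600)·4.4²/130 = 0.000121391
  stratum 4: (1900/18600)²·(1 − 267/1900)·31.8²/267 = 0.033967
  stratum 5: (5900/18600)²·(1 − 1212/5900)·18.6²/1212 = 0.0228211
V_st = 0.413683
V_srs = (1 − 2110/18600)·837.9/2110 = 0.352061
deff = V_st / V_srs = 0.413683/0.352061 = 1.1750

deff ≈ 1.175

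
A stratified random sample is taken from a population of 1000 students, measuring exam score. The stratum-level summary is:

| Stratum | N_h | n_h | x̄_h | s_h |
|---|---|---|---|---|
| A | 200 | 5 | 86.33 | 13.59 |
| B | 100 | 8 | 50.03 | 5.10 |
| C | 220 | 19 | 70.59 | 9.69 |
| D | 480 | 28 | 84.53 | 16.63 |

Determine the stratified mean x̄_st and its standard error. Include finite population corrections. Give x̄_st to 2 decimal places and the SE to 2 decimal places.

x̄_st = Σ W_h x̄_h = (200·86.33 + 100·50.03 + 220·70.59 + 480·84.53)/1000 = 78.37320
V̂(x̄_st) = Σ W_h² (1 − n_h/N_h) s_h²/n_h, with W_h = N_h/N and N = 1000:
  stratum A: (200/1000)²·(1 − 5/200)·13.59²/5 = 1.44057
  stratum B: (100/1000)²·(1 − 8/100)·5.10²/8 = 0.0299115
  stratum C: (220/1000)²·(1 − 19/220)·9.69²/19 = 0.218531
  stratum D: (480/1000)²·(1 − 28/480)·16.63²/28 = 2.14292
V̂(x̄_st) = 3.83193
SE(x̄_st) = √3.83193 = 1.95753

x̄_st ≈ 78.37, SE ≈ 1.96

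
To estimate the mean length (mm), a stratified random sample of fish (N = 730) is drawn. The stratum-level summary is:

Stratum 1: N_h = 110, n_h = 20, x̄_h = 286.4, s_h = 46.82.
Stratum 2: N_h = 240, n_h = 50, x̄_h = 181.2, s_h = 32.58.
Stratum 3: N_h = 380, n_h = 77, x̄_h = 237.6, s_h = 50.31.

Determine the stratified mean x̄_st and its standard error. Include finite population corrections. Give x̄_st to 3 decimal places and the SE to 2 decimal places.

x̄_st = Σ W_h x̄_h = (110·286.4 + 240·181.2 + 380·237.6)/730 = 226.41096
V̂(x̄_st) = Σ W_h² (1 − n_h/N_h) s_h²/n_h, with W_h = N_h/N and N = 730:
  stratum 1: (110/730)²·(1 − 20/110)·46.82²/20 = 2.03621
  stratum 2: (240/730)²·(1 − 50/240)·32.58²/50 = 1.81657
  stratum 3: (380/730)²·(1 − 77/380)·50.31²/77 = 7.10229
V̂(x̄_st) = 10.9551
SE(x̄_st) = √10.9551 = 3.30984

x̄_st ≈ 226.411, SE ≈ 3.31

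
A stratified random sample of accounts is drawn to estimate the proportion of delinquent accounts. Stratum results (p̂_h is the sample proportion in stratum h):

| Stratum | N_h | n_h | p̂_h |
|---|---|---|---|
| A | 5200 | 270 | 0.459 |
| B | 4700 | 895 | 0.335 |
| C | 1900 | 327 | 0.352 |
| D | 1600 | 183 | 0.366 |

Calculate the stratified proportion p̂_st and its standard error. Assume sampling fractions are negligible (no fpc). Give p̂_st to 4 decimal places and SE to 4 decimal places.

p̂_st ≈ 0.3892, SE ≈ 0.0142

N = 13400; stratum weights W_h = N_h/N.
p̂_st = Σ W_h p̂_h = (5200·0.459 + 4700·0.335 + 1900·0.352 + 1600·0.366)/13400 = 0.38923
V̂(p̂_st) = Σ W_h² p̂_h(1−p̂_h)/(n_h−1):
  stratum A: (5200/13400)²·0.459·0.541/269 = 0.000139013
  stratum B: (4700/13400)²·0.335·0.665/894 = 3.0656e-05
  stratum C: (1900/13400)²·0.352·0.648/326 = 1.40669e-05
  stratum D: (1600/13400)²·0.366·0.634/182 = 1.81773e-05
V̂(p̂_st) = 0.000201913; SE = √V̂ = 0.0142096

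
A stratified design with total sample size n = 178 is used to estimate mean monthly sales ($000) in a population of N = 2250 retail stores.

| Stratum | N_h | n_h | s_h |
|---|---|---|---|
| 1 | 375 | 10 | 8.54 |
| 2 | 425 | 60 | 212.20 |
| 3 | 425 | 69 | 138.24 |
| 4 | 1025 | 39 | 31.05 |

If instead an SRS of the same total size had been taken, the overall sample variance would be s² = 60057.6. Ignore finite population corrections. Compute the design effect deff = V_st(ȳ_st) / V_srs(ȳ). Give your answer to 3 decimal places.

V̂(ȳ_st) = Σ W_h² s_h²/n_h, with W_h = N_h/N and N = 2250:
  stratum 1: (375/2250)²·8.54²/10 = 0.202588
  stratum 2: (425/2250)²·212.20²/60 = 26.7764
  stratum 3: (425/2250)²·138.24²/69 = 9.88169
  stratum 4: (1025/2250)²·31.05²/39 = 5.13028
V_st = 41.991
V_srs = s²/n = 60057.6/178 = 337.402
deff = V_st / V_srs = 41.991/337.402 = 0.1245

deff ≈ 0.124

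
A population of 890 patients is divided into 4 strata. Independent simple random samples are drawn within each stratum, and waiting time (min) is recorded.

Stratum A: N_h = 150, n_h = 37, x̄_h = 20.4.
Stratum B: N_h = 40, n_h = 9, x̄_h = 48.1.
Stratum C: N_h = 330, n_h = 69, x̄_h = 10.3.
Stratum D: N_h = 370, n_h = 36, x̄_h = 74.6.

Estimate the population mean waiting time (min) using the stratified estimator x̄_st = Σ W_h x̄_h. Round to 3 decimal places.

N = Σ N_h = 890. Stratum weights W_h = N_h/N.
x̄_st = (150·20.4 + 40·48.1 + 330·10.3 + 370·74.6) / 890 = 40.43258

x̄_st ≈ 40.433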